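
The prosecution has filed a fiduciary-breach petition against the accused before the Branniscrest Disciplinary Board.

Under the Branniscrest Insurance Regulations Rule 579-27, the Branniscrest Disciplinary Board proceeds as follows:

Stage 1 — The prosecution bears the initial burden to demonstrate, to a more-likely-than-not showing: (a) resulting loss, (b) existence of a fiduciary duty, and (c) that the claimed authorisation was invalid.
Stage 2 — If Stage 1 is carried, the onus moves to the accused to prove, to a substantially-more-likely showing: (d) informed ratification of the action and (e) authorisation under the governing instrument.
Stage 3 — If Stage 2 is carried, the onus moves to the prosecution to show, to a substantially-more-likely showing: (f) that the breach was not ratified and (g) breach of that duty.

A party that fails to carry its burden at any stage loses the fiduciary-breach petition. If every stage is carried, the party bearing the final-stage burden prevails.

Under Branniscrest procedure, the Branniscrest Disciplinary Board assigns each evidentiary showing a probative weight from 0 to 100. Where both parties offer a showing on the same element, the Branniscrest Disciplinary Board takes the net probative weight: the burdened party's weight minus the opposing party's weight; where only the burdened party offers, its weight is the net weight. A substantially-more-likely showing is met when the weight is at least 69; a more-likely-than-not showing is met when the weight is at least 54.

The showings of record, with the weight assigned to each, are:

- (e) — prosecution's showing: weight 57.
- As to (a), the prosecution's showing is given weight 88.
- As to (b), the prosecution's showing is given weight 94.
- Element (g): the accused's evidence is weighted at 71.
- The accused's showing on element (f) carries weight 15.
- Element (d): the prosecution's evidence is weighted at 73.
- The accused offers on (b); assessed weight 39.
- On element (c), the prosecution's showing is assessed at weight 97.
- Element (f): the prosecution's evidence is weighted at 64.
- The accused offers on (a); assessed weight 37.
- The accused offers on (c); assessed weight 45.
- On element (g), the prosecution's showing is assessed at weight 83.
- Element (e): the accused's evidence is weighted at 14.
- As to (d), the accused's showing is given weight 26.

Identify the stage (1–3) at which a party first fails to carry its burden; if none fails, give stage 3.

At Stage 1 the prosecution must meet a more-likely-than-not showing (weight is at least 54): on (a) the weight is 88 less the opposing 37 gives net 51, < 54, so (a) does not meet the standard; on (b) the weight is 94 less the opposing 39 gives net 55, which does reach 54, so (b) meets the standard; on (c) the weight is 97 less the opposing 45 gives net 52, which does not reach 54, so (c) does not meet the standard.
  Stage 1 not carried; the prosecution fails its burden.
The analysis ends at Stage 1; the accused prevails.

stage 1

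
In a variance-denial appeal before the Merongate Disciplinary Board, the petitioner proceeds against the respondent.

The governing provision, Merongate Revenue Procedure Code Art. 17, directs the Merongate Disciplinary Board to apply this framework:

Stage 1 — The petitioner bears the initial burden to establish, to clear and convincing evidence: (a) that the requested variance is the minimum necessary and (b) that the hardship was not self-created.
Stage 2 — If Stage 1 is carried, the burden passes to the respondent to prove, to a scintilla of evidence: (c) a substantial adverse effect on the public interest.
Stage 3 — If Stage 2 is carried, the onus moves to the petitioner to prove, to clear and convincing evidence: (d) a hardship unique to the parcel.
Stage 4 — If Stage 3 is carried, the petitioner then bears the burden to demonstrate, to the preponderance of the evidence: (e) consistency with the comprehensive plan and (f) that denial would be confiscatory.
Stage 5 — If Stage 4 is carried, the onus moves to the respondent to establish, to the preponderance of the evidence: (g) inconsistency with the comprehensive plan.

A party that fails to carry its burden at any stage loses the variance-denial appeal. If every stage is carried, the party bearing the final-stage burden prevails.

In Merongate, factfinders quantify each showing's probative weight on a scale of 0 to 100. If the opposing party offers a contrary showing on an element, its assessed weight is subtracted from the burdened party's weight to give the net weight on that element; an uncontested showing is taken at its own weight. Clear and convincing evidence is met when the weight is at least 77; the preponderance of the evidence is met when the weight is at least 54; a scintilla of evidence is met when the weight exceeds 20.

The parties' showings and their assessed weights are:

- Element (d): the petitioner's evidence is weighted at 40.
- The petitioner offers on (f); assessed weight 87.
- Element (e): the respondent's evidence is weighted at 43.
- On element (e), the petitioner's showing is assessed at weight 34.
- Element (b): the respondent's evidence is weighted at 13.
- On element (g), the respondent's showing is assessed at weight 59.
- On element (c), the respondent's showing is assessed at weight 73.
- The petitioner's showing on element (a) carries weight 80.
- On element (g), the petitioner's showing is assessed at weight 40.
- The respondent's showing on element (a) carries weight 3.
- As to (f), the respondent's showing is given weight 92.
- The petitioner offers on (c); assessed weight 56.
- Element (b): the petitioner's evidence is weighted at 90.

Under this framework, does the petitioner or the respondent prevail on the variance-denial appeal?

Stage 1 — burden on petitioner; standard: clear and convincing evidence (weight is at least 77).
    (a): 80 − 3 = 77 ≥ 77 [met]
    (b): 90 − 13 = 77 ≥ 77 [met]
  Stage 1 is satisfied; the onus moves to the respondent.
Stage 2 — burden on respondent; standard: a scintilla of evidence (weight exceeds 20).
    (c): 73 − 56 = 17 ≤ 20 [not met]
  The respondent does not carry Stage 2.
The analysis ends at Stage 2; the petitioner prevails.

petitioner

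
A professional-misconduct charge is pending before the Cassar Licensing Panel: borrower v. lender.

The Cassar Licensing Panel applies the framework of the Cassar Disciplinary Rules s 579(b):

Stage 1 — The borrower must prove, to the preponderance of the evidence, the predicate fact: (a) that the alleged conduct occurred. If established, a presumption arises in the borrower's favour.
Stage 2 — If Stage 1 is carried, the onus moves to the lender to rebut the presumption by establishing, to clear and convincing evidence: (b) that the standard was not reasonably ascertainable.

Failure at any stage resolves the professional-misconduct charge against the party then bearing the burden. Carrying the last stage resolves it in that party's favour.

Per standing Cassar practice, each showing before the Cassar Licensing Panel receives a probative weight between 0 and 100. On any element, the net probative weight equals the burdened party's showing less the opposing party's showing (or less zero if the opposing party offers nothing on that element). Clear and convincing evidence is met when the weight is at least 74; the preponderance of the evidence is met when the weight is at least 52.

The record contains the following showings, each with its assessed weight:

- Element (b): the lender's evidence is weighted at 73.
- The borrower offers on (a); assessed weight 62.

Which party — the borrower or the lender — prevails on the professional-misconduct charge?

At Stage 1 the borrower must meet the preponderance of the evidence (weight is at least 52): on (a) the weight is 62, which does reach 52, so (a) meets the standard.
  The borrower carries Stage 1; the lender now bears the burden.
At Stage 2 the lender must meet clear and convincing evidence (weight is at least 74): on (b) the weight is 73, < 74, so (b) does not meet the standard.
  Stage 2 not carried; the lender fails its burden.
So the borrower prevails.

borrower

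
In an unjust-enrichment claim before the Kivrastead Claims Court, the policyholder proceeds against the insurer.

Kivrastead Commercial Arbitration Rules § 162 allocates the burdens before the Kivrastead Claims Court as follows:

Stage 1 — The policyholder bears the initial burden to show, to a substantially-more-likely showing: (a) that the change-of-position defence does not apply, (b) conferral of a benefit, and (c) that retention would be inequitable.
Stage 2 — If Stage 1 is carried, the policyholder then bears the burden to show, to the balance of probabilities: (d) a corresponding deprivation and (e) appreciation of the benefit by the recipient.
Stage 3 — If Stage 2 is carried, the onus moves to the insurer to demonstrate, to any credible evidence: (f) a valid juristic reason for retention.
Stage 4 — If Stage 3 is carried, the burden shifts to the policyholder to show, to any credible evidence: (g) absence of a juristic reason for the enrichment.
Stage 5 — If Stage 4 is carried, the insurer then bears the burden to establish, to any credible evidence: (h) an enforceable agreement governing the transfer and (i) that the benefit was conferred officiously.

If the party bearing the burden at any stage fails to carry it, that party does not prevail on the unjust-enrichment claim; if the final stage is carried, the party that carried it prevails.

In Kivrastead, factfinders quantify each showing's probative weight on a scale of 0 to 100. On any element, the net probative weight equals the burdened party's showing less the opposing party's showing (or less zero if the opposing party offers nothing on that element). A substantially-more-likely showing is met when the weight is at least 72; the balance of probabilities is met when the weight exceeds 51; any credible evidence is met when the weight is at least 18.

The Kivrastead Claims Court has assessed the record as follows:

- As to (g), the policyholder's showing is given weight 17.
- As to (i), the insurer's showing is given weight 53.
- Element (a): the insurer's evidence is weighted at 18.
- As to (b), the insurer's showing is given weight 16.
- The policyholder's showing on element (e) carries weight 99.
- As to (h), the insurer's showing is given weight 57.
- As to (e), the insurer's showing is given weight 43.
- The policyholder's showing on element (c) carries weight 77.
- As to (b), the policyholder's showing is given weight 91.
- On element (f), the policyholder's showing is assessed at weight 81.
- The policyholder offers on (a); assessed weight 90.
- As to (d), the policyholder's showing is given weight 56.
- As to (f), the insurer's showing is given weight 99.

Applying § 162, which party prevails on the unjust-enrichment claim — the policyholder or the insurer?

insurer

Stage 1 (policyholder, a substantially-more-likely showing, weight is at least 72): (a) net 90−18=72 ≥ 72 — meets; (b) net 91−16=75 ≥ 72 — meets; (c) 77 ≥ 72 — meets.
  All elements met. The policyholder retains the burden for Stage 2.
Stage 2 (policyholder, the balance of probabilities, weight exceeds 51): (d) 56 > 51 — meets; (e) net 99−43=56 > 51 — meets.
  The policyholder carries Stage 2; the insurer now bears the burden.
Stage 3 (insurer, any credible evidence, weight is at least 18): (f) net 99−81=18 ≥ 18 — meets.
  All elements met. The burden passes to the policyholder.
Stage 4 (policyholder, any credible evidence, weight is at least 18): (g) 17 < 18 — fails.
  Not every element is met, so the policyholder fails to carry Stage 4.
So the insurer prevails.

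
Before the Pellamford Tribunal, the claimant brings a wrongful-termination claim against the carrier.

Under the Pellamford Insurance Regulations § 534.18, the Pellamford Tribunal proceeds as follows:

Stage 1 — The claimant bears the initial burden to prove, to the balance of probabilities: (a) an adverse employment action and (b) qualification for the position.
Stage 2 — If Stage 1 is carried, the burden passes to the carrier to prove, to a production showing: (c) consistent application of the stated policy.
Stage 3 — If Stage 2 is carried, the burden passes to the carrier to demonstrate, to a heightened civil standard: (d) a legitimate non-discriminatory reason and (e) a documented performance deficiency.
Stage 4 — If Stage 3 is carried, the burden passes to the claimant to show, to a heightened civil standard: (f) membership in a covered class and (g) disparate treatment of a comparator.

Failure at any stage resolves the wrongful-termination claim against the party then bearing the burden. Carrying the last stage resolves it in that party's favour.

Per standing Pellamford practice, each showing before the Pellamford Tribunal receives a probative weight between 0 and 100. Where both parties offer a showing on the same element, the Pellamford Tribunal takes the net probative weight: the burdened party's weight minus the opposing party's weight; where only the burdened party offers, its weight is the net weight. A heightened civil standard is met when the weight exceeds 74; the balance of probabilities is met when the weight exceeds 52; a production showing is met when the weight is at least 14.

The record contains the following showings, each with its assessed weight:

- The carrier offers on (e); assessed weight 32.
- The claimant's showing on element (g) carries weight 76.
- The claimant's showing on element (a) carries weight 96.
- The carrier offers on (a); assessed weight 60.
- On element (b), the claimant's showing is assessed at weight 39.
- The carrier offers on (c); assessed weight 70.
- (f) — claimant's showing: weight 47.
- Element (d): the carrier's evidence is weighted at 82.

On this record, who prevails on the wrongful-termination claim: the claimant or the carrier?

carrier

Stage 1 (claimant, the balance of probabilities, weight exceeds 52): (a) net 96−60=36 ≤ 52 — fails; (b) 39 ≤ 52 — fails.
  Not every element is met, so the claimant fails to carry Stage 1.
The analysis ends at Stage 1; the carrier prevails.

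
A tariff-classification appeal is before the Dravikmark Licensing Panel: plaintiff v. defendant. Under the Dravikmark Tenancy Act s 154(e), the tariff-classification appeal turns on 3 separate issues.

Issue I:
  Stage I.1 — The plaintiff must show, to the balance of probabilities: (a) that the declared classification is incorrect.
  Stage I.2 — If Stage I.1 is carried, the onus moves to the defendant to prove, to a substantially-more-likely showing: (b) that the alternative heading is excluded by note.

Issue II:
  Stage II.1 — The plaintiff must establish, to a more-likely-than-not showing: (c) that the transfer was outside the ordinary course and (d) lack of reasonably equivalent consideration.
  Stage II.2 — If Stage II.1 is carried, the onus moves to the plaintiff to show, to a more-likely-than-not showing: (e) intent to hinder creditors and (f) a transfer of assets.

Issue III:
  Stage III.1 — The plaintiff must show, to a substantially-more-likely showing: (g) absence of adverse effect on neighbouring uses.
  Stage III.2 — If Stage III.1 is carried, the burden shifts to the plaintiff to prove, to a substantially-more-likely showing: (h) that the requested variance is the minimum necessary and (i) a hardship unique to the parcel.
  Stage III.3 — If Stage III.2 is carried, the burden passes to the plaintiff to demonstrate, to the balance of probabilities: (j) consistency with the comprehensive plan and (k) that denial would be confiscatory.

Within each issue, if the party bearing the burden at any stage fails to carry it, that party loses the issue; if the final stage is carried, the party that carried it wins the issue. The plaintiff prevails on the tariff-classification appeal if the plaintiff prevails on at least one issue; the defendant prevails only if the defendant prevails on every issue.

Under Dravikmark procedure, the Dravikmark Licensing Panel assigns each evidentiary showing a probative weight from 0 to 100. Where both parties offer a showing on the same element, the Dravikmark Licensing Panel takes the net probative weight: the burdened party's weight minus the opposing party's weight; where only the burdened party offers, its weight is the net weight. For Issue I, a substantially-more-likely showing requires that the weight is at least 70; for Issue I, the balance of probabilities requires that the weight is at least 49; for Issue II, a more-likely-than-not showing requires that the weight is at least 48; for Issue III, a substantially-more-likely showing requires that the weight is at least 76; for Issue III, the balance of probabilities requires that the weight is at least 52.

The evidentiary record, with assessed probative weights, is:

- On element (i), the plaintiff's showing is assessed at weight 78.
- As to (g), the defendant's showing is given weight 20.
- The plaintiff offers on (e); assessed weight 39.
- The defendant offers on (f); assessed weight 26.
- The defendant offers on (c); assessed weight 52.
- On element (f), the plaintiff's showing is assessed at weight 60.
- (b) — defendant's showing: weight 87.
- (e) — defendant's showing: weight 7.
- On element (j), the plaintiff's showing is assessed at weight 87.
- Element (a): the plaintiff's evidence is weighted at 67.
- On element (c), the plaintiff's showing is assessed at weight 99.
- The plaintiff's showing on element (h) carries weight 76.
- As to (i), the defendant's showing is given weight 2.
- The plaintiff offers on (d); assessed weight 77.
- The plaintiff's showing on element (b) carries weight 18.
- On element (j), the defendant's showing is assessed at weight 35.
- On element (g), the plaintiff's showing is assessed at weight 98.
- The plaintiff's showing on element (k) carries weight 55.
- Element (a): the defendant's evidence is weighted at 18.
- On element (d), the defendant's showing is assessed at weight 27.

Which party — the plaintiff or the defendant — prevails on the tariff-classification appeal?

plaintiff

— Issue I —
At Stage I.1 the plaintiff must meet the balance of probabilities (weight is at least 49): on (a) the weight is 67 less the opposing 18 gives net 49, which does reach 49, so (a) meets the standard.
  The plaintiff carries Stage I.1; the defendant now bears the burden.
At Stage I.2 the defendant must meet a substantially-more-likely showing (weight is at least 70): on (b) the weight is 87 less the opposing 18 gives net 69, which does not reach 70, so (b) does not meet the standard.
  Not every element is met, so the defendant fails to carry Stage I.2.
The analysis ends at Stage I.2; the plaintiff prevails on this issue.
— Issue II —
Stage II.1 (plaintiff, a more-likely-than-not showing, weight is at least 48): (c) net 99−52=47 < 48 — fails; (d) net 77−27=50 ≥ 48 — meets.
  The plaintiff does not carry Stage II.1.
The analysis ends at Stage II.1; the defendant prevails on this issue.
— Issue III —
Stage III.1 — burden on plaintiff; standard: a substantially-more-likely showing (weight is at least 76).
    (g): 98 − 20 = 78 ≥ 76 [met]
  Stage III.1 is satisfied; the plaintiff continues to bear the burden.
Stage III.2 — burden on plaintiff; standard: a substantially-more-likely showing (weight is at least 76).
    (h): 76 ≥ 76 [met]
    (i): 78 − 2 = 76 ≥ 76 [met]
  Stage III.2 carried; the burden remains with the plaintiff.
Stage III.3 — burden on plaintiff; standard: the balance of probabilities (weight is at least 52).
    (j): 87 − 35 = 52 ≥ 52 [met]
    (k): 55 ≥ 52 [met]
  Stage III.3 carried; the final stage is satisfied.
With every stage satisfied, the plaintiff prevails on this issue.
Per-issue: Issue I → plaintiff; Issue II → defendant; Issue III → plaintiff. The plaintiff must prevail on at least one issue; overall, the plaintiff prevails.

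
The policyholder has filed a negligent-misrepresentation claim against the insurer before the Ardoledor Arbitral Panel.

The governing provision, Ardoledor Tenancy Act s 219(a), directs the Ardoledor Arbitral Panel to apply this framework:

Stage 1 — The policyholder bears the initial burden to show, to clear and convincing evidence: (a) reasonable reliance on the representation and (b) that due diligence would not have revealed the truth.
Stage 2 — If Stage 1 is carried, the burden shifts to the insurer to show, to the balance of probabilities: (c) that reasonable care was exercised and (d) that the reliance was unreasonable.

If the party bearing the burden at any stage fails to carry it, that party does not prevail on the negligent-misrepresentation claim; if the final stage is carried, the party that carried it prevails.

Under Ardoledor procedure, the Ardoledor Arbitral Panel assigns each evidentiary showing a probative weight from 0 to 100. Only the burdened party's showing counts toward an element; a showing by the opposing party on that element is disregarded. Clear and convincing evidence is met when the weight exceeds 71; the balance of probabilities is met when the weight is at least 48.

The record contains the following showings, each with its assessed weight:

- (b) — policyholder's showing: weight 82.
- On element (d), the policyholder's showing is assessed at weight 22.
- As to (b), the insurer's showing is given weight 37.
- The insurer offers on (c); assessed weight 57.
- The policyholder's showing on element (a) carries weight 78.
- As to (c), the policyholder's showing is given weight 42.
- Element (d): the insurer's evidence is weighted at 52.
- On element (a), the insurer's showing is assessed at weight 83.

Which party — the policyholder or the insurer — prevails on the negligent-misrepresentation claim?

Stage 1 — burden on policyholder; standard: clear and convincing evidence (weight exceeds 71).
    (a): 78 (insurer's 83 disregarded) > 71 [met]
    (b): 82 (insurer's 37 disregarded) > 71 [met]
  Stage 1 carried; the burden shifts to the insurer.
Stage 2 — burden on insurer; standard: the balance of probabilities (weight is at least 48).
    (c): 57 (policyholder's 42 disregarded) ≥ 48 [met]
    (d): 52 (policyholder's 22 disregarded) ≥ 48 [met]
  Stage 2 carried; the final stage is satisfied.
All stages carried — the insurer prevails.

insurer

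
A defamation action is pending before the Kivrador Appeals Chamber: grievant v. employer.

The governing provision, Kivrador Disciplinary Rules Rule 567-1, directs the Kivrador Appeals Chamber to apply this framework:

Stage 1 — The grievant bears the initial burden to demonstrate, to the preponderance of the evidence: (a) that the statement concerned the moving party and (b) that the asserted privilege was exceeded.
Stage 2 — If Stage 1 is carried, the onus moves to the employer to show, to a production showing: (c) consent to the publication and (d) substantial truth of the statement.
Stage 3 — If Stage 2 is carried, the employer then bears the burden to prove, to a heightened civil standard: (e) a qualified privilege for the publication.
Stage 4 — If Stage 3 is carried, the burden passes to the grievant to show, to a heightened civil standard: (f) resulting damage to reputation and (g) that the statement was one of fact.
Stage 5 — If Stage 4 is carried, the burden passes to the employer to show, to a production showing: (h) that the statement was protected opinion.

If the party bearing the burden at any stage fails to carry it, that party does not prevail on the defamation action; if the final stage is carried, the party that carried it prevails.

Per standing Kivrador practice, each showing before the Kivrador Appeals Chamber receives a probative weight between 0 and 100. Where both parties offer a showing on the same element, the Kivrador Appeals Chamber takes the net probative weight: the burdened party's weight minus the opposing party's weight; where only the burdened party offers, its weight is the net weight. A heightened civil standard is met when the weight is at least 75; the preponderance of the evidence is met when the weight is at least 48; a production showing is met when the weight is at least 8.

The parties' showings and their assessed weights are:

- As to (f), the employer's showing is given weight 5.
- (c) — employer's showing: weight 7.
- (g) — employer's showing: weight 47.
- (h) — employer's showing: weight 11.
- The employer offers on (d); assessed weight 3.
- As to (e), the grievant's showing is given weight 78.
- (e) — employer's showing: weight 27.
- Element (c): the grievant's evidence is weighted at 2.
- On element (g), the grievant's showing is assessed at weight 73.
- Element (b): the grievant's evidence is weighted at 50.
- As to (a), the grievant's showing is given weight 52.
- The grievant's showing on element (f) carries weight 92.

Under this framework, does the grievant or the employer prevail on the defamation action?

grievant

Stage 1 — burden on grievant; standard: the preponderance of the evidence (weight is at least 48).
    (a): 52 ≥ 48 [met]
    (b): 50 ≥ 48 [met]
  The grievant carries Stage 1; the employer now bears the burden.
Stage 2 — burden on employer; standard: a production showing (weight is at least 8).
    (c): 7 − 2 = 5 < 8 [not met]
    (d): 3 < 8 [not met]
  The employer does not carry Stage 2.
The analysis ends at Stage 2; the grievant prevails.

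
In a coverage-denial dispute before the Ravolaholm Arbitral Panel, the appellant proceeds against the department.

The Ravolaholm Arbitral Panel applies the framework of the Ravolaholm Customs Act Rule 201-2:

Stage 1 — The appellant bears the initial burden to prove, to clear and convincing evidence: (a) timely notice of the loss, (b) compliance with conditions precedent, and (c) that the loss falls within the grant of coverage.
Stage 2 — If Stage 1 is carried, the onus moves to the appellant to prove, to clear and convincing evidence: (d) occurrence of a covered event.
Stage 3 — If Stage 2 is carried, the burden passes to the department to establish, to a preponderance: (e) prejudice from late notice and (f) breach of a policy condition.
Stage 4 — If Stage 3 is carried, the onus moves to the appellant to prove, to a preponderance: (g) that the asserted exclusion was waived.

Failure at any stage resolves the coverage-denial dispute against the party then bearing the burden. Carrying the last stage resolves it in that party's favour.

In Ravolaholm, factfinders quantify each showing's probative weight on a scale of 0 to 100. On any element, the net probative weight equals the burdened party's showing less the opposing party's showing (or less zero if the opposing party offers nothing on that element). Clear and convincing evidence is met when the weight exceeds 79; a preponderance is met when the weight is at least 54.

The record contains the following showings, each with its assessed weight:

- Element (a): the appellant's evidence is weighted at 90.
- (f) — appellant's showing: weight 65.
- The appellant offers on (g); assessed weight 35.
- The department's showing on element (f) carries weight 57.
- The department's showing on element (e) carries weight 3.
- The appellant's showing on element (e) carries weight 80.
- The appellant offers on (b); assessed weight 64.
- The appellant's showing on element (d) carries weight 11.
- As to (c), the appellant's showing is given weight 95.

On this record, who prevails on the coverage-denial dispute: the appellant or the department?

Stage 1 — burden on appellant; standard: clear and convincing evidence (weight exceeds 79).
    (a): 90 > 79 [met]
    (b): 64 ≤ 79 [not met]
    (c): 95 > 79 [met]
  Not every element is met, so the appellant fails to carry Stage 1.
So the department prevails.

department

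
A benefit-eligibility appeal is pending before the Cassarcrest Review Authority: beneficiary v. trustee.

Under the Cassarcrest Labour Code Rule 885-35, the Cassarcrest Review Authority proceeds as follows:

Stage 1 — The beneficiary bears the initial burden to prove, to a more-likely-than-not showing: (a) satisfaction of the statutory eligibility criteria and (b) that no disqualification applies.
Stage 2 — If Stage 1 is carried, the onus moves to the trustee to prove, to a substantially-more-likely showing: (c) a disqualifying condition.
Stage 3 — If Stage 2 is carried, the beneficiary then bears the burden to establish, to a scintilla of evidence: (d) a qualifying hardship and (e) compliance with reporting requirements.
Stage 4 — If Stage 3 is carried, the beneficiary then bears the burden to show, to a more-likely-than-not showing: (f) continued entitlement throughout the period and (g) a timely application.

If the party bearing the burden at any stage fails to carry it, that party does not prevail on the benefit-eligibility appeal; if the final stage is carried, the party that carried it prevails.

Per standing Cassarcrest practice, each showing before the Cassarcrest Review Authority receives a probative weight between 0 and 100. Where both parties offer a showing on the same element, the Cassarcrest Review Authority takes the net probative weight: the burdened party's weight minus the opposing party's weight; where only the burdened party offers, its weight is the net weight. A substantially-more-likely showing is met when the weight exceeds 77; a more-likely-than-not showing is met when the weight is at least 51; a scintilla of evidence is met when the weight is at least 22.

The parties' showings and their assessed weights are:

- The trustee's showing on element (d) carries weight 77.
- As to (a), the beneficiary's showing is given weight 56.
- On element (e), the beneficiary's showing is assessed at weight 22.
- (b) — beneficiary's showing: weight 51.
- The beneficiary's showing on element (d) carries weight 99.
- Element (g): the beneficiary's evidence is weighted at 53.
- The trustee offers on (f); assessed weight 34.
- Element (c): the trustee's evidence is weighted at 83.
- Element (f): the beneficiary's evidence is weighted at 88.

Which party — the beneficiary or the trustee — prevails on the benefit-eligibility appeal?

Stage 1 — burden on beneficiary; standard: a more-likely-than-not showing (weight is at least 51).
    (a): 56 ≥ 51 [met]
    (b): 51 ≥ 51 [met]
  Stage 1 carried; the burden shifts to the trustee.
Stage 2 — burden on trustee; standard: a substantially-more-likely showing (weight exceeds 77).
    (c): 83 > 77 [met]
  Stage 2 carried; the burden shifts to the beneficiary.
Stage 3 — burden on beneficiary; standard: a scintilla of evidence (weight is at least 22).
    (d): 99 − 77 = 22 ≥ 22 [met]
    (e): 22 ≥ 22 [met]
  Stage 3 carried; the burden remains with the beneficiary.
Stage 4 — burden on beneficiary; standard: a more-likely-than-not showing (weight is at least 51).
    (f): 88 − 34 = 54 ≥ 51 [met]
    (g): 53 ≥ 51 [met]
  All elements met at the final stage.
All stages carried — the beneficiary prevails.

beneficiary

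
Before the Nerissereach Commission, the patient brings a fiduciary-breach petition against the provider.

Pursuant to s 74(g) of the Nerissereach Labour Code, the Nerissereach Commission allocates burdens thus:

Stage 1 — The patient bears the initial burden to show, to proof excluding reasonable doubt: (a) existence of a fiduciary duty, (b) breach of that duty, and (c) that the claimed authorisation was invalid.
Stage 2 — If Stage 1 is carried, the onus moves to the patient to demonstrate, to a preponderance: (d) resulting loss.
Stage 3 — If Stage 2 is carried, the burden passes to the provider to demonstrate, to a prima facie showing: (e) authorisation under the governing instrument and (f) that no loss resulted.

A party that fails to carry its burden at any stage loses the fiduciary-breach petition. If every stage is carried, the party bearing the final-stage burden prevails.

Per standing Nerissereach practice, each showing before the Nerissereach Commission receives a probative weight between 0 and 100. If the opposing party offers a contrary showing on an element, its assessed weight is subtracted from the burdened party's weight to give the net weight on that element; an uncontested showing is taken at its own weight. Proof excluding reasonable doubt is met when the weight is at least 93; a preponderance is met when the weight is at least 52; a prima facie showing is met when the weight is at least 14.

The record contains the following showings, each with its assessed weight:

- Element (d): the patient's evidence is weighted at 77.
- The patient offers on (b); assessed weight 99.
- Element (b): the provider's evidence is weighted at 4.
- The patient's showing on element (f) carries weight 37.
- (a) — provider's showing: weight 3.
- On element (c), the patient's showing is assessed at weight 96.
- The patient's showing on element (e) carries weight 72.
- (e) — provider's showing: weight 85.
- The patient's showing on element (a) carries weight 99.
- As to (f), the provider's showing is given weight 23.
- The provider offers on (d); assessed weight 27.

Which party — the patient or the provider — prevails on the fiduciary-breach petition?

provider

Stage 1 — burden on patient; standard: proof excluding reasonable doubt (weight is at least 93).
    (a): 99 − 3 = 96 ≥ 93 [met]
    (b): 99 − 4 = 95 ≥ 93 [met]
    (c): 96 ≥ 93 [met]
  All elements met. The patient retains the burden for Stage 2.
Stage 2 — burden on patient; standard: a preponderance (weight is at least 52).
    (d): 77 − 27 = 50 < 52 [not met]
  Not every element is met, so the patient fails to carry Stage 2.
The provider prevails.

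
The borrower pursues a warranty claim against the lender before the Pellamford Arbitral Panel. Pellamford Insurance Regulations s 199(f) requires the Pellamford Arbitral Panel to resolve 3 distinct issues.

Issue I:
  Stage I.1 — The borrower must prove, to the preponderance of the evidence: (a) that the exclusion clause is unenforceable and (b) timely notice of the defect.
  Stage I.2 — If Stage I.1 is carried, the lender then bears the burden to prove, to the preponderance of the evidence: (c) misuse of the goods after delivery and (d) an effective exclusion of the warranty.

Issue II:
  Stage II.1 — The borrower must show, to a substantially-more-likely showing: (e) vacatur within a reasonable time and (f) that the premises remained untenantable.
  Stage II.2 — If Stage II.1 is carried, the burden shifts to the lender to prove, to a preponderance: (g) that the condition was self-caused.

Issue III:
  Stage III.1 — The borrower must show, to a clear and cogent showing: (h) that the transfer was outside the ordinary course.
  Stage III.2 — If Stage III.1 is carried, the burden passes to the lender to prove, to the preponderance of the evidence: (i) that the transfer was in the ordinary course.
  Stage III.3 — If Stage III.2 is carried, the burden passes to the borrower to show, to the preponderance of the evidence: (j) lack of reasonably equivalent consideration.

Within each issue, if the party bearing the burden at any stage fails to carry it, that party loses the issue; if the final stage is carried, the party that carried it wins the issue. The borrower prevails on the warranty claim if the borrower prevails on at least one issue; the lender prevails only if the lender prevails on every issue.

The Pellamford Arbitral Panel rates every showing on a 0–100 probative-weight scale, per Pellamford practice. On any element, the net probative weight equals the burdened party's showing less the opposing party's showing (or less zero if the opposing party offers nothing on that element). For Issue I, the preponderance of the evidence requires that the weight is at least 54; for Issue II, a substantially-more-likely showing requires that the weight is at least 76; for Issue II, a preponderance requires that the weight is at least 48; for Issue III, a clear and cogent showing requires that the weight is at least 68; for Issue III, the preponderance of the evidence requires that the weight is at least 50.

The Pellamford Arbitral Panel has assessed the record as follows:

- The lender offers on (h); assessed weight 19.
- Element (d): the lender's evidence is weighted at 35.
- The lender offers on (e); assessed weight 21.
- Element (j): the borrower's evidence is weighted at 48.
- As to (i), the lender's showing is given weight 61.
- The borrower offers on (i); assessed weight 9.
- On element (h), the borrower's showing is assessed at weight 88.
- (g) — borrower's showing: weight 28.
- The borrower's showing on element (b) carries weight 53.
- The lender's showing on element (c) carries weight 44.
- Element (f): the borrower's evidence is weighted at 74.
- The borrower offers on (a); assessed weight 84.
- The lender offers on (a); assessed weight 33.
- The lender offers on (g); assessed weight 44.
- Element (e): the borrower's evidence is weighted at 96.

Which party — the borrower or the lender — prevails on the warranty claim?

lender

— Issue I —
Stage I.1 — burden on borrower; standard: the preponderance of the evidence (weight is at least 54).
    (a): 84 − 33 = 51 < 54 [not met]
    (b): 53 < 54 [not met]
  Stage I.1 not carried; the borrower fails its burden.
The lender prevails on this issue.
— Issue II —
At Stage II.1 the borrower must meet a substantially-more-likely showing (weight is at least 76): on (e) the weight is 96 less the opposing 21 gives net 75, < 76, so (e) does not meet the standard; on (f) the weight is 74, < 76, so (f) does not meet the standard.
  Stage II.1 not carried; the borrower fails its burden.
The analysis ends at Stage II.1; the lender prevails on this issue.
— Issue III —
At Stage III.1 the borrower must meet a clear and cogent showing (weight is at least 68): on (h) the weight is 88 less the opposing 19 gives net 69, ≥ 68, so (h) meets the standard.
  Stage III.1 carried; the burden shifts to the lender.
At Stage III.2 the lender must meet the preponderance of the evidence (weight is at least 50): on (i) the weight is 61 less the opposing 9 gives net 52, which does reach 50, so (i) meets the standard.
  Stage III.2 carried; the burden shifts to the borrower.
At Stage III.3 the borrower must meet the preponderance of the evidence (weight is at least 50): on (j) the weight is 48, which does not reach 50, so (j) does not meet the standard.
  The borrower does not carry Stage III.3.
The analysis ends at Stage III.3; the lender prevails on this issue.
Per-issue: Issue I → lender; Issue II → lender; Issue III → lender. The borrower must prevail on at least one issue; overall, the lender prevails.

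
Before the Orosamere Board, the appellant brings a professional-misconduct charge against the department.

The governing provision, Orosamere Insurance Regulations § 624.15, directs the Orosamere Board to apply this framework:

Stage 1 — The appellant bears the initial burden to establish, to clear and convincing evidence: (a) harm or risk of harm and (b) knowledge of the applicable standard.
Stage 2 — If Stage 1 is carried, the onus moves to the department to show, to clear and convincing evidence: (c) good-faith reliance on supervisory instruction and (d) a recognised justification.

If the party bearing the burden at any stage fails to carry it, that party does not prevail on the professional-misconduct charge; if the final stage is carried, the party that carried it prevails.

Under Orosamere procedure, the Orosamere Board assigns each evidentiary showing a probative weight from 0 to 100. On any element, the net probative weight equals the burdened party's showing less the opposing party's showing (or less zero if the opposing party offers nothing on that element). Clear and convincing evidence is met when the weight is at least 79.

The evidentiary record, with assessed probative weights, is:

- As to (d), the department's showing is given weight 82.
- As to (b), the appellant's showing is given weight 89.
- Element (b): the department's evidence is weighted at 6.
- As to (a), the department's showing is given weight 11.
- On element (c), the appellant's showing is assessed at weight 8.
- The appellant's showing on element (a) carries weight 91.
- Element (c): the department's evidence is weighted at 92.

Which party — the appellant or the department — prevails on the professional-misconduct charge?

department

Stage 1 — burden on appellant; standard: clear and convincing evidence (weight is at least 79).
    (a): 91 − 11 = 80 ≥ 79 [met]
    (b): 89 − 6 = 83 ≥ 79 [met]
  Stage 1 carried; the burden shifts to the department.
Stage 2 — burden on department; standard: clear and convincing evidence (weight is at least 79).
    (c): 92 − 8 = 84 ≥ 79 [met]
    (d): 82 ≥ 79 [met]
  All elements met at the final stage.
Every stage carried; the department prevails.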